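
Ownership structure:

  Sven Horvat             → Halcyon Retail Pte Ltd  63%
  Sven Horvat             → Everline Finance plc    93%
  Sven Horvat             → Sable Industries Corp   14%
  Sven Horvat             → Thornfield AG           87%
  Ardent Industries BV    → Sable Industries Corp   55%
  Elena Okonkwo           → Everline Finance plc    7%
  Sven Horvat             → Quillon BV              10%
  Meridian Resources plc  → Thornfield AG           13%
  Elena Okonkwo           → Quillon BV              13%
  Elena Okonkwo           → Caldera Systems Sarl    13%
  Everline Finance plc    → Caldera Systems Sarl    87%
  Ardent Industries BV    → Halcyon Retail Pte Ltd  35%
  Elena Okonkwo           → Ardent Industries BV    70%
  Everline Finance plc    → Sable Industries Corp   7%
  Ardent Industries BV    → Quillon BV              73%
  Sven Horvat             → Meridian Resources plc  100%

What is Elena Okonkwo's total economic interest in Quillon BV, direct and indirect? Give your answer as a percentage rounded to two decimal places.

64.10%

Elena reaches Quillon along 2 paths.
Via Ardent: 70% × 73% = 51.1%.
Direct stake: 13% = 13%.
Total: 51.1% + 13% = 64.1%.
Rounded: 64.10%.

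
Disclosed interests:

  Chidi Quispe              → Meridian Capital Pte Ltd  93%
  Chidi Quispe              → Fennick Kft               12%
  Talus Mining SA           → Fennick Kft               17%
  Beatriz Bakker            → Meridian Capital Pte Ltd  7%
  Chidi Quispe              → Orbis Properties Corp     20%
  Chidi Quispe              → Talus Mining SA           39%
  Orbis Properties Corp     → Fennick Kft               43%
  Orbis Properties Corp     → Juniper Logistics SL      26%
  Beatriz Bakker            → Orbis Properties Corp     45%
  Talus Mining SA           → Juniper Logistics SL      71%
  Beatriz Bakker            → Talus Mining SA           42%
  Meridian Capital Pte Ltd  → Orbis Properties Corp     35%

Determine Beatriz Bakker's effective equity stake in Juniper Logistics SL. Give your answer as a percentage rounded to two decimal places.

Beatriz reaches Juniper along 3 paths.
Via Orbis: 45% × 26% = 11.7%.
Via Meridian → Orbis: 7% × 35% × 26% = 0.637%.
Via Talus: 42% × 71% = 29.82%.
Total: 11.7% + 0.637% + 29.82% = 42.157%.
Rounded: 42.16%.

42.16%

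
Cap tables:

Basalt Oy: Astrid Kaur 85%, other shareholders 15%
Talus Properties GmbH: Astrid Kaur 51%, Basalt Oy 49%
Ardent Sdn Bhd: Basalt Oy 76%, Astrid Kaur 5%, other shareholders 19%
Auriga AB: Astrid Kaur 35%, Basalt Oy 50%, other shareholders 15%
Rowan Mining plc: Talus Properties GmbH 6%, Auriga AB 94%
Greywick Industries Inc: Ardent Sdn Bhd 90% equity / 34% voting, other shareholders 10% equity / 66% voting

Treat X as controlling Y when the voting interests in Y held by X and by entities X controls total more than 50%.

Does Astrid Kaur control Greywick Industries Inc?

No

Astrid holds 85% of Basalt, so Astrid controls Basalt.
Astrid and Basalt together hold 51% + 49% = 100% of Talus, so Astrid controls Talus.
Basalt and Astrid together hold 76% + 5% = 81% of Ardent, so Astrid controls Ardent.
Astrid and Basalt together hold 35% + 50% = 85% of Auriga, so Astrid controls Auriga.
Talus and Auriga together hold 6% + 94% = 100% of Rowan, so Astrid controls Rowan.
In Greywick, Astrid's side holds only 34%, not > 50%.
So Astrid does not control Greywick.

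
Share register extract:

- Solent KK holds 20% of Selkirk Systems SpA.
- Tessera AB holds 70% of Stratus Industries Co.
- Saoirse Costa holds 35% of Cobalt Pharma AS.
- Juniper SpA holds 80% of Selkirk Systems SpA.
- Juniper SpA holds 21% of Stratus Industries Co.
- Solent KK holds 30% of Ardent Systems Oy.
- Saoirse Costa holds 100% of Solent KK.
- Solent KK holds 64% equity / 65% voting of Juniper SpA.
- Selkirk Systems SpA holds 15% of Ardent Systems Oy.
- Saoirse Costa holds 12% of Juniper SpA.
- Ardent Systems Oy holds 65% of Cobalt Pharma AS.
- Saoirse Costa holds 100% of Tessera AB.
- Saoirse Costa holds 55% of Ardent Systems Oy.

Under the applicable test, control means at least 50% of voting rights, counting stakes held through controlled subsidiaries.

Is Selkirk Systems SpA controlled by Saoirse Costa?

Saoirse holds 100% of Solent, so Saoirse controls Solent.
Solent and Saoirse together hold 65% + 12% = 77% of Juniper, so Saoirse controls Juniper.
Solent and Juniper together hold 20% + 80% = 100% of Selkirk, so Saoirse controls Selkirk.

Yes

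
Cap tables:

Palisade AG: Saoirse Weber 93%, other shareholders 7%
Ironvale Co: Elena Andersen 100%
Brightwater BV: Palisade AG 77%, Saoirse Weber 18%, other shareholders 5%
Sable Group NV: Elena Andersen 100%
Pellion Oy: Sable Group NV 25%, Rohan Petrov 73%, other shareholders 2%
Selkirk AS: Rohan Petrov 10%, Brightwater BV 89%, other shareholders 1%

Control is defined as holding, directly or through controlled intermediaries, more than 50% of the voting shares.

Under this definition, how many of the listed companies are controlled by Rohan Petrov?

1

Rohan holds 73% of Pellion, so Rohan controls Pellion.
No other company's threshold is met.
Rohan controls 1 company.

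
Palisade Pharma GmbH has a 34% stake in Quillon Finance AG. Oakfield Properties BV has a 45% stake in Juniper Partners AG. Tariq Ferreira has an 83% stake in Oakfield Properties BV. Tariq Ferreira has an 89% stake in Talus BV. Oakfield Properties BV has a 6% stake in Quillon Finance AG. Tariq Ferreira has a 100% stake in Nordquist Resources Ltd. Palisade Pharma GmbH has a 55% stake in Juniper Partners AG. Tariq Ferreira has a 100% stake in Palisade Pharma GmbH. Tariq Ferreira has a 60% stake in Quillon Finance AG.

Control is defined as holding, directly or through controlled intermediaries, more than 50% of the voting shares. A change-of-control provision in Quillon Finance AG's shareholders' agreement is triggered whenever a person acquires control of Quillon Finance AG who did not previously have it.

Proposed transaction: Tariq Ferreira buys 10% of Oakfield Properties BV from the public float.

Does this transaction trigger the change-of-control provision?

No

The purchase changes only Tariq's holdings, so Tariq is the only person who could newly come to control Quillon.
Tariq holds 100% of Palisade, so Tariq controls Palisade.
Tariq holds 83% of Oakfield, so Tariq controls Oakfield.
Oakfield and Palisade and Tariq together hold 6% + 34% + 60% = 100% of Quillon, so Tariq controls Quillon.
So Tariq already controls Quillon before the transaction.
After the purchase, Tariq's direct stake in Oakfield rises to 83% + 10% = 93%.
Tariq controlled Quillon already, so this is not a new person acquiring control; every other person's position is unchanged or reduced.
No new person acquires control, so the clause is not triggered.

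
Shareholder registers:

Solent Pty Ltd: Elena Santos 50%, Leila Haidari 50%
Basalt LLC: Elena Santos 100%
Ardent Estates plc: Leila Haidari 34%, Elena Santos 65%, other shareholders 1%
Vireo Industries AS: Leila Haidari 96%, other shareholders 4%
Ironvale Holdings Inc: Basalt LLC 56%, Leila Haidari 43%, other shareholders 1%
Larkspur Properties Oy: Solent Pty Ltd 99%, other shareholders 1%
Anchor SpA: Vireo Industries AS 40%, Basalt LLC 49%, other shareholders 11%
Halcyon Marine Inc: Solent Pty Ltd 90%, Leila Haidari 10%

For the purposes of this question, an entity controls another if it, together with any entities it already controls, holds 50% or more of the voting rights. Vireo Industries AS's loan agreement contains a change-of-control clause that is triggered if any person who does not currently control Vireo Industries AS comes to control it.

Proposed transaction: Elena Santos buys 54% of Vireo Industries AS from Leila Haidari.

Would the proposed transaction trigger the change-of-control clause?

The purchase adds only to Elena's holdings (Leila's stake shrinks), so Elena is the only person who could newly come to control Vireo.
Elena holds 50% of Solent, so Elena controls Solent.
Elena holds 100% of Basalt, so Elena controls Basalt.
Elena holds 65% of Ardent, so Elena controls Ardent.
Basalt holds 56% of Ironvale, so Elena controls Ironvale.
Solent holds 99% of Larkspur, so Elena controls Larkspur.
Solent holds 90% of Halcyon, so Elena controls Halcyon.
Neither Elena nor any entity Elena controls holds any voting interest in Vireo.
So before the transaction, Elena does not control Vireo.
After the purchase, Elena holds 54% of Vireo directly, and Leila's stake falls to 42%.
Elena holds 54% of Vireo, so Elena controls Vireo.
Elena did not control Vireo before and does after, so the clause is triggered.

Yes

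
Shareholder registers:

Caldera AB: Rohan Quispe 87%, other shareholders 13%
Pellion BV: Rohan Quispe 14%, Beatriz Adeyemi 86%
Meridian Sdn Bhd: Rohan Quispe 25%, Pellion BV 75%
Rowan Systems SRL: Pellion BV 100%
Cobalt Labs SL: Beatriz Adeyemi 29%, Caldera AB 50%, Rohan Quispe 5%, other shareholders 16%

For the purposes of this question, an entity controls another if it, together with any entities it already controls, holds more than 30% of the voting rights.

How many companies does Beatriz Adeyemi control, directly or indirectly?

3

Beatriz holds 86% of Pellion, so Beatriz controls Pellion.
Pellion holds 75% of Meridian, so Beatriz controls Meridian.
Pellion holds 100% of Rowan, so Beatriz controls Rowan.
No other company's threshold is met.
Beatriz controls 3 companies.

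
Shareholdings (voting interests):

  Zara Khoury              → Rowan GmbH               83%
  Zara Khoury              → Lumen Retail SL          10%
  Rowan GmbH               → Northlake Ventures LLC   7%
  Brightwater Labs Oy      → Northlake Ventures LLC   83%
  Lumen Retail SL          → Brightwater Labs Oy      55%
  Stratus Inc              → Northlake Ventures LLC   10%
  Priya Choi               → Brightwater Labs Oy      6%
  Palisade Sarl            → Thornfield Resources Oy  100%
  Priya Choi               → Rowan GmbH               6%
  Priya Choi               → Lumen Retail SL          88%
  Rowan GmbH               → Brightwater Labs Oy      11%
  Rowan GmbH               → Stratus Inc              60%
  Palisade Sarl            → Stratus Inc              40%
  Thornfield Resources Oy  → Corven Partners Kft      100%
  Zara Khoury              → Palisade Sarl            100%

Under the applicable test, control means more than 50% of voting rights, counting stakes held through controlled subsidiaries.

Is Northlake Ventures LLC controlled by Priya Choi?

Yes

Priya holds 88% of Lumen, so Priya controls Lumen.
Priya and Lumen together hold 6% + 55% = 61% of Brightwater, so Priya controls Brightwater.
Brightwater holds 83% of Northlake, so Priya controls Northlake.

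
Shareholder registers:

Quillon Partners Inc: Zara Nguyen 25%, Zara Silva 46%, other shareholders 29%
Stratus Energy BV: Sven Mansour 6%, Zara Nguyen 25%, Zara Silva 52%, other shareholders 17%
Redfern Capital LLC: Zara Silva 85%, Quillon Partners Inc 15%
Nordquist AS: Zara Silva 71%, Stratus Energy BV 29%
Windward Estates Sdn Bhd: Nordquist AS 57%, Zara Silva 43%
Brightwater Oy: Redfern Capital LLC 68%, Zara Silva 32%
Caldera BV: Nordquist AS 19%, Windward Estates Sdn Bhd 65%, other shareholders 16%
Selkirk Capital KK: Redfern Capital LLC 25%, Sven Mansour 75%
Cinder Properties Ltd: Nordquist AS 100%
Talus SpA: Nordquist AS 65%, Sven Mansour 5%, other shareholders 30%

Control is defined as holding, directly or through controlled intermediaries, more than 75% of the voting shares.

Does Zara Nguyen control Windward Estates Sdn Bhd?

No

Zara Nguyen's largest direct stake is 25% in Quillon, which does not meet the threshold, so Zara Nguyen controls no company.
Neither Zara Nguyen nor any entity Zara Nguyen controls holds any voting interest in Windward.
So Zara Nguyen does not control Windward.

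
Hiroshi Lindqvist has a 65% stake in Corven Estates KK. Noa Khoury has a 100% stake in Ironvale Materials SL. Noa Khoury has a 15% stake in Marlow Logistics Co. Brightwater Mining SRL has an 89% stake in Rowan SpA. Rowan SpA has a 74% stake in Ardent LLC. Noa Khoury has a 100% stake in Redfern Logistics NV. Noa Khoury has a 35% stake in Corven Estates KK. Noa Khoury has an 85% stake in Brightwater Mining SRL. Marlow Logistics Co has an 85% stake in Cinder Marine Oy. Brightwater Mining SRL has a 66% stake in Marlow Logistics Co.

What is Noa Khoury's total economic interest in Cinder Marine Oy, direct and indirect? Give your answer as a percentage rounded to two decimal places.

Noa reaches Cinder along 2 paths.
Via Marlow: 15% × 85% = 12.75%.
Via Brightwater → Marlow: 85% × 66% × 85% = 47.685%.
Total: 12.75% + 47.685% = 60.435%.
Rounded: 60.44%.

60.44%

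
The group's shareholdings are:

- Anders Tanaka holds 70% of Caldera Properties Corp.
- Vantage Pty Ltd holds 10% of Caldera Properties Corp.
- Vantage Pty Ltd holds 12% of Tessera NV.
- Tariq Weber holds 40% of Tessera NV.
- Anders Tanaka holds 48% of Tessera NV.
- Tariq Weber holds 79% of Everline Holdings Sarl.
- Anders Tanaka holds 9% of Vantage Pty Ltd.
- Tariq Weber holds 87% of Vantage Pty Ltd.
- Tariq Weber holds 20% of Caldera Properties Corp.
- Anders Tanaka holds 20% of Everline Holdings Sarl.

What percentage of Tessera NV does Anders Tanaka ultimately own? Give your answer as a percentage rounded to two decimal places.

49.08%

Anders reaches Tessera along 2 paths.
Via Vantage: 9% × 12% = 1.08%.
Direct stake: 48% = 48%.
Total: 1.08% + 48% = 49.08%.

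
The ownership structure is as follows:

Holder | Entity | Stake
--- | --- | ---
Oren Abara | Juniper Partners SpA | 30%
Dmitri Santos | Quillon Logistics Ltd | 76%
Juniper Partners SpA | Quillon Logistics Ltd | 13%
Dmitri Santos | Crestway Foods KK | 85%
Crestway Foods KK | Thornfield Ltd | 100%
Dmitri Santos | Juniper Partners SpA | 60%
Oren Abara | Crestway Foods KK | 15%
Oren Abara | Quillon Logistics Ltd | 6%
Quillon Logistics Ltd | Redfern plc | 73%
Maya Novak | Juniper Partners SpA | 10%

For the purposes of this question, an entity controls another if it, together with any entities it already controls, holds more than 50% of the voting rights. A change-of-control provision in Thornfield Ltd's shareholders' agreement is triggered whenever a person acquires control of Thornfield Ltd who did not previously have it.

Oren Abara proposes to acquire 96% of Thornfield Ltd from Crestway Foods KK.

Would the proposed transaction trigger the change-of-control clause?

Yes

The purchase adds only to Oren's holdings (Crestway's stake shrinks), so Oren is the only person who could newly come to control Thornfield.
Oren's largest direct stake is 30% in Juniper, which does not meet the threshold, so Oren controls no company.
Neither Oren nor any entity Oren controls holds any voting interest in Thornfield.
So before the transaction, Oren does not control Thornfield.
After the purchase, Oren holds 96% of Thornfield directly, and Crestway's stake falls to 4%.
Oren holds 96% of Thornfield, so Oren controls Thornfield.
Oren did not control Thornfield before and does after, so the clause is triggered.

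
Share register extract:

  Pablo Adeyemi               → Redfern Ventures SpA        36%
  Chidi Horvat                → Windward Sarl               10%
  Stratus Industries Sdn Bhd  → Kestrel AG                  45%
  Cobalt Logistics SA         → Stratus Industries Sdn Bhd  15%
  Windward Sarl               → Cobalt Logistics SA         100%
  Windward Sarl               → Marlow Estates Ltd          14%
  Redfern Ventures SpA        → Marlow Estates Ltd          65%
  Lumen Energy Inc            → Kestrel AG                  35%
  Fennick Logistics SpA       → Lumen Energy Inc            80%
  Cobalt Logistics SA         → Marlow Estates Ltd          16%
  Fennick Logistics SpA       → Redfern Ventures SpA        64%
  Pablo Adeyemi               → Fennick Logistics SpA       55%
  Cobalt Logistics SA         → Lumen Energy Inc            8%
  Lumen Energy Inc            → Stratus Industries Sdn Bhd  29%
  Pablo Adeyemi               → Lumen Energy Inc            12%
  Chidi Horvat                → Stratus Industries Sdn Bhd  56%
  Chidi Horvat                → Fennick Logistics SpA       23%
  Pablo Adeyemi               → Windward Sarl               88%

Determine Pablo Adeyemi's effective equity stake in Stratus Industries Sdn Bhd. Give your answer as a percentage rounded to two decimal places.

Pablo reaches Stratus along 4 paths.
Via Windward → Cobalt: 88% × 100% × 15% = 13.2%.
Via Windward → Cobalt → Lumen: 88% × 100% × 8% × 29% = 2.0416%.
Via Lumen: 12% × 29% = 3.48%.
Via Fennick → Lumen: 55% × 80% × 29% = 12.76%.
Total: 13.2% + 2.0416% + 3.48% + 12.76% = 31.4816%.
Rounded: 31.48%.

31.48%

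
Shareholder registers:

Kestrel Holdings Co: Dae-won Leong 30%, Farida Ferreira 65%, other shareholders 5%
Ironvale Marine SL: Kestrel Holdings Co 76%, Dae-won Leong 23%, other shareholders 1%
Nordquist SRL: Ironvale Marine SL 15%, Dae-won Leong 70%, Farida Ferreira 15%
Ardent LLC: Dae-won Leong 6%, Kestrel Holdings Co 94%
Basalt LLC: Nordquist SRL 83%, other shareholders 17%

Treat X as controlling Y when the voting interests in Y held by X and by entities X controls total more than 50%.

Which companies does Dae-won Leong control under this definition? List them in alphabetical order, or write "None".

Basalt LLC, Nordquist SRL

Dae-won holds 70% of Nordquist, so Dae-won controls Nordquist.
Nordquist holds 83% of Basalt, so Dae-won controls Basalt.
No other company's threshold is met.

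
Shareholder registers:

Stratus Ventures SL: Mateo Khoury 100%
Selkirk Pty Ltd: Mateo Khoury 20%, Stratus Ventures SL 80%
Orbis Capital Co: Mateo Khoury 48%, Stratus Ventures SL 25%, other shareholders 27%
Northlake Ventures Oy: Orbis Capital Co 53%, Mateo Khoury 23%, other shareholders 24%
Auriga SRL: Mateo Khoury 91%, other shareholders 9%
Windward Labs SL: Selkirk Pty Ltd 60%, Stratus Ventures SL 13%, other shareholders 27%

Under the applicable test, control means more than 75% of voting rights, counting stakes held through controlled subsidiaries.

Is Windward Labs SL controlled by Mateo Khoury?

No

Mateo holds 100% of Stratus, so Mateo controls Stratus.
Mateo and Stratus together hold 20% + 80% = 100% of Selkirk, so Mateo controls Selkirk.
Mateo holds 91% of Auriga, so Mateo controls Auriga.
In Windward, Mateo's side holds only 60% + 13% = 73%, not > 75%.
So Mateo does not control Windward.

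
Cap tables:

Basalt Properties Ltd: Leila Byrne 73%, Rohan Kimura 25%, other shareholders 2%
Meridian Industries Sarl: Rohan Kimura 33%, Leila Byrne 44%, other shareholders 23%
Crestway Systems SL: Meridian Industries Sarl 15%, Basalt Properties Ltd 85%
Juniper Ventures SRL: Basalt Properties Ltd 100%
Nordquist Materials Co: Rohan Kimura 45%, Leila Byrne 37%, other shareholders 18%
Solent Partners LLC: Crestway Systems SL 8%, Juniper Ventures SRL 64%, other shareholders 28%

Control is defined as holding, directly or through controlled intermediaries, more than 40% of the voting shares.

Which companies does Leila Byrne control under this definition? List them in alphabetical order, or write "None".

Leila holds 73% of Basalt, so Leila controls Basalt.
Leila holds 44% of Meridian, so Leila controls Meridian.
Meridian and Basalt together hold 15% + 85% = 100% of Crestway, so Leila controls Crestway.
Basalt holds 100% of Juniper, so Leila controls Juniper.
Crestway and Juniper together hold 8% + 64% = 72% of Solent, so Leila controls Solent.
No other company's threshold is met.

Basalt Properties Ltd, Crestway Systems SL, Juniper Ventures SRL, Meridian Industries Sarl, Solent Partners LLC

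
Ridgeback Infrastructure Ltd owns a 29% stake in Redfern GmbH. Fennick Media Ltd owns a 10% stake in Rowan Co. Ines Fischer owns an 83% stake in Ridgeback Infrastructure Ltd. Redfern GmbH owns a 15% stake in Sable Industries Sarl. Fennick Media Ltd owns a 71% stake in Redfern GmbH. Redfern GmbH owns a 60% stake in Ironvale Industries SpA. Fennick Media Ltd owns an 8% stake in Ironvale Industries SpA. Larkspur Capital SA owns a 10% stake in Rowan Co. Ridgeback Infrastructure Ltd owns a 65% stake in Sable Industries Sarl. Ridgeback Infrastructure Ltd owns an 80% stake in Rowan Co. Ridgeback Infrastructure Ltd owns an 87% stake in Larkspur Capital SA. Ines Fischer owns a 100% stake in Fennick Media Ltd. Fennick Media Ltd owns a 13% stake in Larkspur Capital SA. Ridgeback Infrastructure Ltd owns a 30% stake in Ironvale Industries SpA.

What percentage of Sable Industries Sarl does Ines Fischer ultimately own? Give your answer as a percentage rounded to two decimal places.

68.21%

Ines reaches Sable along 3 paths.
Via Ridgeback: 83% × 65% = 53.95%.
Via Fennick → Redfern: 100% × 71% × 15% = 10.65%.
Via Ridgeback → Redfern: 83% × 29% × 15% = 3.6105%.
Total: 53.95% + 10.65% + 3.6105% = 68.2105%.
Rounded: 68.21%.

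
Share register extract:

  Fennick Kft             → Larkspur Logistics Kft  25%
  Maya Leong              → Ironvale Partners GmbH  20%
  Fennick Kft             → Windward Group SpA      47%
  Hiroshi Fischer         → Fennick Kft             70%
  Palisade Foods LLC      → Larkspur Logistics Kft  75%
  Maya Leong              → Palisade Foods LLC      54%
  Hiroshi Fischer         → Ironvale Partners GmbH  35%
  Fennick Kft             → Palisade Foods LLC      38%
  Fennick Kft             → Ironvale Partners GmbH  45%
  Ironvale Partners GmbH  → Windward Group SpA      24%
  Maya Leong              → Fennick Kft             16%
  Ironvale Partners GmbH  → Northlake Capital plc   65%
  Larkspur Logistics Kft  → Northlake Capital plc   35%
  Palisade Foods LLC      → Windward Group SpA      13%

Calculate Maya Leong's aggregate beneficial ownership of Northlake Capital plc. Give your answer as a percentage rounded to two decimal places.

34.85%

Maya reaches Northlake along 5 paths.
Via Fennick → Palisade → Larkspur: 16% × 38% × 75% × 35% = 1.596%.
Via Palisade → Larkspur: 54% × 75% × 35% = 14.175%.
Via Fennick → Larkspur: 16% × 25% × 35% = 1.4%.
Via Fennick → Ironvale: 16% × 45% × 65% = 4.68%.
Via Ironvale: 20% × 65% = 13%.
Total: 1.596% + 14.175% + 1.4% + 4.68% + 13% = 34.851%.
Rounded: 34.85%.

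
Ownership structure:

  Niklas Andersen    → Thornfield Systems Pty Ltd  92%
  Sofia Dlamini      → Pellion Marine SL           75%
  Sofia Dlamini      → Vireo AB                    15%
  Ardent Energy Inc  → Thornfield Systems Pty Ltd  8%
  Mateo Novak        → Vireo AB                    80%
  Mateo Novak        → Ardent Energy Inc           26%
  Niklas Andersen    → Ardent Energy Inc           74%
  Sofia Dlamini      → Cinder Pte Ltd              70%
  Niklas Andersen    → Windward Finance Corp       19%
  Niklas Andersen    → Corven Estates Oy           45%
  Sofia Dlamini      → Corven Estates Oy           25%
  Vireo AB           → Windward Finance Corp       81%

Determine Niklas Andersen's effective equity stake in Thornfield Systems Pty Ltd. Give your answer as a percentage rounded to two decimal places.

Niklas reaches Thornfield along 2 paths.
Via Ardent: 74% × 8% = 5.92%.
Direct stake: 92% = 92%.
Total: 5.92% + 92% = 97.92%.

97.92%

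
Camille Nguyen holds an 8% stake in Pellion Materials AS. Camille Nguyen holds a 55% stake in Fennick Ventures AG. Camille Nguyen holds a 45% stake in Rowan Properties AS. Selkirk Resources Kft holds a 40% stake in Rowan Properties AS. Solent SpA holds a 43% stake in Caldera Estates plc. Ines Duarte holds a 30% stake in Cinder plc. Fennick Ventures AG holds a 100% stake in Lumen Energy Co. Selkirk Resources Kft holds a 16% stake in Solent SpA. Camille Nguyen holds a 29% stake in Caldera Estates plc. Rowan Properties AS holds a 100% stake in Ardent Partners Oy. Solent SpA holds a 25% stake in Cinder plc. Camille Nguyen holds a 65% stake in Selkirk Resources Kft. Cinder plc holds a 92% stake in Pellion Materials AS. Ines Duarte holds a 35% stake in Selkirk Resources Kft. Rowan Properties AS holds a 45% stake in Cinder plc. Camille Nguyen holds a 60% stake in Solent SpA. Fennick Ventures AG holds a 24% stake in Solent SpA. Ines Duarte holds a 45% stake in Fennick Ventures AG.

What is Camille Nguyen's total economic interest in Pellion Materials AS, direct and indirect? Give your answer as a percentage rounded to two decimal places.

56.62%

Camille reaches Pellion along 6 paths.
Via Selkirk → Solent → Cinder: 65% × 16% × 25% × 92% = 2.392%.
Via Solent → Cinder: 60% × 25% × 92% = 13.8%.
Via Fennick → Solent → Cinder: 55% × 24% × 25% × 92% = 3.036%.
Via Rowan → Cinder: 45% × 45% × 92% = 18.63%.
Via Selkirk → Rowan → Cinder: 65% × 40% × 45% × 92% = 10.764%.
Direct stake: 8% = 8%.
Total: 2.392% + 13.8% + 3.036% + 18.63% + 10.764% + 8% = 56.622%.
Rounded: 56.62%.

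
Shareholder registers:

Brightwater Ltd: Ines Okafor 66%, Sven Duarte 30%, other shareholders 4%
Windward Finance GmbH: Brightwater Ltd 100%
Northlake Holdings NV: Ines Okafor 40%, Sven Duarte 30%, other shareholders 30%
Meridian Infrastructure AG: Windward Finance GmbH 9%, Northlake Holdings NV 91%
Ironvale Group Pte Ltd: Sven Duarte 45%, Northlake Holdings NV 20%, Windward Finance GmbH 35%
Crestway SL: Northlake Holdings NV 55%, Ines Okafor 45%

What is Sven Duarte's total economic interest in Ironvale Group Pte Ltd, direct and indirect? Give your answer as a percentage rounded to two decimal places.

61.50%

Sven reaches Ironvale along 3 paths.
Direct stake: 45% = 45%.
Via Northlake: 30% × 20% = 6%.
Via Brightwater → Windward: 30% × 100% × 35% = 10.5%.
Total: 45% + 6% + 10.5% = 61.5%.
Rounded: 61.50%.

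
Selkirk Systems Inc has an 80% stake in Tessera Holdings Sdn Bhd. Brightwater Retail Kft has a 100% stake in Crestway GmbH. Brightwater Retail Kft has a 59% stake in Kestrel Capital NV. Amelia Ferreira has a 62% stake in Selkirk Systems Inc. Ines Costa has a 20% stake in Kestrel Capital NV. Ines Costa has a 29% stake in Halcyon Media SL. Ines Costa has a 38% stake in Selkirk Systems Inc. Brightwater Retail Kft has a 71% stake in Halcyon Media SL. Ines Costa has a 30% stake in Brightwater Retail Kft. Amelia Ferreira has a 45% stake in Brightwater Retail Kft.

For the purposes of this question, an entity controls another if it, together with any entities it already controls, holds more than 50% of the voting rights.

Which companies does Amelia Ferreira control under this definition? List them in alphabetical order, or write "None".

Amelia holds 62% of Selkirk, so Amelia controls Selkirk.
Selkirk holds 80% of Tessera, so Amelia controls Tessera.
No other company's threshold is met.

Selkirk Systems Inc, Tessera Holdings Sdn Bhd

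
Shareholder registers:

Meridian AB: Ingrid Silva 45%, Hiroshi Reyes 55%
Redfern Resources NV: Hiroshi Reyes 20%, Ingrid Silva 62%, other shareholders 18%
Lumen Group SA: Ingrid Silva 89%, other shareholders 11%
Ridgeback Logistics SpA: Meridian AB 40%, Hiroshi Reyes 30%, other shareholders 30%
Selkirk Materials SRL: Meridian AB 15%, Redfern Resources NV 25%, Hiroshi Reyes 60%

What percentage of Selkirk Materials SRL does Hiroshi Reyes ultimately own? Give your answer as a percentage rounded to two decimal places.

73.25%

Hiroshi reaches Selkirk along 3 paths.
Via Meridian: 55% × 15% = 8.25%.
Via Redfern: 20% × 25% = 5%.
Direct stake: 60% = 60%.
Total: 8.25% + 5% + 60% = 73.25%.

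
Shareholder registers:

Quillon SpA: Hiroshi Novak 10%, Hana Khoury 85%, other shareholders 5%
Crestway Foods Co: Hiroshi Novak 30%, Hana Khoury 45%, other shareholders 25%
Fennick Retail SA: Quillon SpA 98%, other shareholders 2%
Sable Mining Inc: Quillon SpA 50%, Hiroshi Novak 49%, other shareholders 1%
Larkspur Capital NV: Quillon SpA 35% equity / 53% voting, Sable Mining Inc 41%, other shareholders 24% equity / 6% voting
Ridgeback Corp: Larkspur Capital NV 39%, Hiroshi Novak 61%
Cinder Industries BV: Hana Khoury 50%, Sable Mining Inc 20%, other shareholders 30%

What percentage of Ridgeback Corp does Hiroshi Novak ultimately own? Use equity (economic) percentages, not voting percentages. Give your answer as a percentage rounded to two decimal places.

71.00%

Hiroshi reaches Ridgeback along 4 paths.
Via Quillon → Larkspur: 10% × 35% × 39% = 1.365%.
Via Quillon → Sable → Larkspur: 10% × 50% × 41% × 39% = 0.7995%.
Via Sable → Larkspur: 49% × 41% × 39% = 7.8351%.
Direct stake: 61% = 61%.
Total: 1.365% + 0.7995% + 7.8351% + 61% = 70.9996%.
Rounded: 71.00%.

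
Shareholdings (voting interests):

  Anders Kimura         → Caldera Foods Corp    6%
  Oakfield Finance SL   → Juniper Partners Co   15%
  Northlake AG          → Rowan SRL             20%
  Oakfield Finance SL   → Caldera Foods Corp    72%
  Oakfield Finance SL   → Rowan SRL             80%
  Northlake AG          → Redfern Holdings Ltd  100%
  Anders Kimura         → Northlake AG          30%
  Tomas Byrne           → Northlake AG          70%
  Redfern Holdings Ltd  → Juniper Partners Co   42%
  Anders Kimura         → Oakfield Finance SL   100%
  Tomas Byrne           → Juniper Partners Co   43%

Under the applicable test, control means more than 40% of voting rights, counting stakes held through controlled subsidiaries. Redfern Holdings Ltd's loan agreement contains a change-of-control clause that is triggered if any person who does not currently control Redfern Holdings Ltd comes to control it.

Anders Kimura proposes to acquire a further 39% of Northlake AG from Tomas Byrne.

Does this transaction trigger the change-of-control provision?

The purchase adds only to Anders's holdings (Tomas's stake shrinks), so Anders is the only person who could newly come to control Redfern.
Anders holds 100% of Oakfield, so Anders controls Oakfield.
Oakfield and Anders together hold 72% + 6% = 78% of Caldera, so Anders controls Caldera.
Oakfield holds 80% of Rowan, so Anders controls Rowan.
Neither Anders nor any entity Anders controls holds any voting interest in Redfern.
So before the transaction, Anders does not control Redfern.
After the purchase, Anders's direct stake in Northlake rises to 30% + 39% = 69%, and Tomas's stake falls to 31%.
Anders holds 69% of Northlake, so Anders controls Northlake.
Northlake holds 100% of Redfern, so Anders controls Redfern.
Anders did not control Redfern before and does after, so the clause is triggered.

Yes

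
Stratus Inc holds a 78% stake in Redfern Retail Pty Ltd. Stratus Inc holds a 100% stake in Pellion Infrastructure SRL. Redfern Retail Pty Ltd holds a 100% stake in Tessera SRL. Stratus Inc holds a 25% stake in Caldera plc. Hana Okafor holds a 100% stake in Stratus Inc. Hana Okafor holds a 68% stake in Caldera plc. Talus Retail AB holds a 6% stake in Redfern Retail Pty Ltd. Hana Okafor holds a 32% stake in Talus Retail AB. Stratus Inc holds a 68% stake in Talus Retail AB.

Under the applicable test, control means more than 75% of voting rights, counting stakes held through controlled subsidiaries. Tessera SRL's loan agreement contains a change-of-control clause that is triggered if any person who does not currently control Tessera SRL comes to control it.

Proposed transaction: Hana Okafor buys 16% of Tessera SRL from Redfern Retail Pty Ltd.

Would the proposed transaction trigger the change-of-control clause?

No

The purchase adds only to Hana's holdings (Redfern's stake shrinks), so Hana is the only person who could newly come to control Tessera.
Hana holds 100% of Stratus, so Hana controls Stratus.
Hana and Stratus together hold 32% + 68% = 100% of Talus, so Hana controls Talus.
Talus and Stratus together hold 6% + 78% = 84% of Redfern, so Hana controls Redfern.
Redfern holds 100% of Tessera, so Hana controls Tessera.
So Hana already controls Tessera before the transaction.
After the purchase, Hana holds 16% of Tessera directly, and Redfern's stake falls to 84%.
Hana controlled Tessera already, so this is not a new person acquiring control; every other person's position is unchanged or reduced.
No new person acquires control, so the clause is not triggered.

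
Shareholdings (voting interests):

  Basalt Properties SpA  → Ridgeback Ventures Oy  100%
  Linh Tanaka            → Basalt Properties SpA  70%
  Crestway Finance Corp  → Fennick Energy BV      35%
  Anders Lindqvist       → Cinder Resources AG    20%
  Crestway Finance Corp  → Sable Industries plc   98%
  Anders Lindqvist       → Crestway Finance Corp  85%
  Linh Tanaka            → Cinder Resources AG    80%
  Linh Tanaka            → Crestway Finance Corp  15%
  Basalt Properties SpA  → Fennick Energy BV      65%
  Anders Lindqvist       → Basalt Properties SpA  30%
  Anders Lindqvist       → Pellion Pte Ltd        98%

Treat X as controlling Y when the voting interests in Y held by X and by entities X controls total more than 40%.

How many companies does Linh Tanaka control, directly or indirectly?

Linh holds 70% of Basalt, so Linh controls Basalt.
Linh holds 80% of Cinder, so Linh controls Cinder.
Basalt holds 100% of Ridgeback, so Linh controls Ridgeback.
Basalt holds 65% of Fennick, so Linh controls Fennick.
No other company's threshold is met.
Linh controls 4 companies.

4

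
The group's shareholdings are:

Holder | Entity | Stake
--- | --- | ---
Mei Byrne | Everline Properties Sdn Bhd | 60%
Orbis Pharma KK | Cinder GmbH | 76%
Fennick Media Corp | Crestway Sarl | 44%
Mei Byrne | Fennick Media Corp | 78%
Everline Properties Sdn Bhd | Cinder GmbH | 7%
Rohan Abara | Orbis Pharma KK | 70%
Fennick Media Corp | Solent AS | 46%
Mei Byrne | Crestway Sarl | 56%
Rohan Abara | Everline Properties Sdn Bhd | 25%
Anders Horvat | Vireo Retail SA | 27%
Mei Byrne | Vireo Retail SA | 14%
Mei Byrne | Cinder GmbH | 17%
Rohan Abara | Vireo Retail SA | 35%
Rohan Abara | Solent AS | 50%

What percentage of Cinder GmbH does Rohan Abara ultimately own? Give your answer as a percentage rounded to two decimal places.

Rohan reaches Cinder along 2 paths.
Via Everline: 25% × 7% = 1.75%.
Via Orbis: 70% × 76% = 53.2%.
Total: 1.75% + 53.2% = 54.95%.

54.95%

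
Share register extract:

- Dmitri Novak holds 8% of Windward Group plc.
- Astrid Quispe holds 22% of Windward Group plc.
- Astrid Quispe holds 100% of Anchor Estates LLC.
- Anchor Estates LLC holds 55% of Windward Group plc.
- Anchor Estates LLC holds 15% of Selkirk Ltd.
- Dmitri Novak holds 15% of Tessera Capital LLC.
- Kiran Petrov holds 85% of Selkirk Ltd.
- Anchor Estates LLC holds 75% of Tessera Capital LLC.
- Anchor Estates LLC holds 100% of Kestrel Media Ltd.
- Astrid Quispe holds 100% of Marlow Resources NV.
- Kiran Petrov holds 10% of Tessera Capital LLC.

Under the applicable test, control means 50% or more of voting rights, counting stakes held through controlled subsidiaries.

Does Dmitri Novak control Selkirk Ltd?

Dmitri's largest direct stake is 15% in Tessera, which does not meet the threshold, so Dmitri controls no company.
Neither Dmitri nor any entity Dmitri controls holds any voting interest in Selkirk.
So Dmitri does not control Selkirk.

No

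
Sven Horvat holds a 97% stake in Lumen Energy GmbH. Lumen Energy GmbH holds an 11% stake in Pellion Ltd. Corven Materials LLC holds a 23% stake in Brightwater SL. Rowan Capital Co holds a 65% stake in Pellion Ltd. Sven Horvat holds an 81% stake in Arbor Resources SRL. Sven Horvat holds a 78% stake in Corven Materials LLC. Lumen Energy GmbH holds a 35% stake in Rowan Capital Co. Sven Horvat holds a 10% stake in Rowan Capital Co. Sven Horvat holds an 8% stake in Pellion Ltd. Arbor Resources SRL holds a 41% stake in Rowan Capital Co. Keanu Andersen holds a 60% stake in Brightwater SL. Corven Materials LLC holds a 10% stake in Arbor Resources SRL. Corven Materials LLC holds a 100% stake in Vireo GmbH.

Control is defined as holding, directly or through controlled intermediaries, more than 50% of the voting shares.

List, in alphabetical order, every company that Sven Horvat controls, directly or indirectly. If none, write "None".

Sven holds 78% of Corven, so Sven controls Corven.
Sven holds 97% of Lumen, so Sven controls Lumen.
Sven and Corven together hold 81% + 10% = 91% of Arbor, so Sven controls Arbor.
Lumen and Sven and Arbor together hold 35% + 10% + 41% = 86% of Rowan, so Sven controls Rowan.
Rowan and Sven and Lumen together hold 65% + 8% + 11% = 84% of Pellion, so Sven controls Pellion.
Corven holds 100% of Vireo, so Sven controls Vireo.
No other company's threshold is met.

Arbor Resources SRL, Corven Materials LLC, Lumen Energy GmbH, Pellion Ltd, Rowan Capital Co, Vireo GmbH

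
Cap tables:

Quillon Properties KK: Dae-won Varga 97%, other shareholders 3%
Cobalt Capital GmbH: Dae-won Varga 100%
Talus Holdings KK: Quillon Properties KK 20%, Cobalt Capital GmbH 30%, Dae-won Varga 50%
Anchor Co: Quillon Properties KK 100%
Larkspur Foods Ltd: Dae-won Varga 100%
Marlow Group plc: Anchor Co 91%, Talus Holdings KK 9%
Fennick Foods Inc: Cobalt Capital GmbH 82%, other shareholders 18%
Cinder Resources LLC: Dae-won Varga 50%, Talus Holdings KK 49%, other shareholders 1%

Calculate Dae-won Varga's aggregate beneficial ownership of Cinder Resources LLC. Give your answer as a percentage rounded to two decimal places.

98.71%

Dae-won reaches Cinder along 4 paths.
Direct stake: 50% = 50%.
Via Quillon → Talus: 97% × 20% × 49% = 9.506%.
Via Cobalt → Talus: 100% × 30% × 49% = 14.7%.
Via Talus: 50% × 49% = 24.5%.
Total: 50% + 9.506% + 14.7% + 24.5% = 98.706%.
Rounded: 98.71%.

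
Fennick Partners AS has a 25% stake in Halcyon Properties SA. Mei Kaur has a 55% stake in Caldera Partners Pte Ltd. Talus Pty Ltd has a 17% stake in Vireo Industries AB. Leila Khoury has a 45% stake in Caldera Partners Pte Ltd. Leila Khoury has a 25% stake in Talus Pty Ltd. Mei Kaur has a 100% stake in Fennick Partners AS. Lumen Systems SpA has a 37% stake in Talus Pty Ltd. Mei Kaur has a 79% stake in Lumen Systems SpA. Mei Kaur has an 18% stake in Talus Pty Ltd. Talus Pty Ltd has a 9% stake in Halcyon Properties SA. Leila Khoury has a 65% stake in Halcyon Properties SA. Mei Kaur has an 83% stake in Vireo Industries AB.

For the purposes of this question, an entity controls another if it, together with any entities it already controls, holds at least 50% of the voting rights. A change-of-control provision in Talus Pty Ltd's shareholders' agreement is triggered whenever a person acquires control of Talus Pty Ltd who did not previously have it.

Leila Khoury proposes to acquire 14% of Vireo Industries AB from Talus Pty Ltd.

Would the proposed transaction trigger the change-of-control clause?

No

The purchase adds only to Leila's holdings (Talus's stake shrinks), so Leila is the only person who could newly come to control Talus.
Leila holds 65% of Halcyon, so Leila controls Halcyon.
In Talus, Leila's side holds only 25%, not ≥ 50%.
So before the transaction, Leila does not control Talus.
After the purchase, Leila holds 14% of Vireo directly, and Talus's stake falls to 3%.
Leila's side now holds 14% of Vireo, not ≥ 50%, so Leila still does not control Vireo.
After the transaction, Leila's side holds 25% of Talus, not ≥ 50%, so Leila still does not control Talus.
No new person acquires control, so the clause is not triggered.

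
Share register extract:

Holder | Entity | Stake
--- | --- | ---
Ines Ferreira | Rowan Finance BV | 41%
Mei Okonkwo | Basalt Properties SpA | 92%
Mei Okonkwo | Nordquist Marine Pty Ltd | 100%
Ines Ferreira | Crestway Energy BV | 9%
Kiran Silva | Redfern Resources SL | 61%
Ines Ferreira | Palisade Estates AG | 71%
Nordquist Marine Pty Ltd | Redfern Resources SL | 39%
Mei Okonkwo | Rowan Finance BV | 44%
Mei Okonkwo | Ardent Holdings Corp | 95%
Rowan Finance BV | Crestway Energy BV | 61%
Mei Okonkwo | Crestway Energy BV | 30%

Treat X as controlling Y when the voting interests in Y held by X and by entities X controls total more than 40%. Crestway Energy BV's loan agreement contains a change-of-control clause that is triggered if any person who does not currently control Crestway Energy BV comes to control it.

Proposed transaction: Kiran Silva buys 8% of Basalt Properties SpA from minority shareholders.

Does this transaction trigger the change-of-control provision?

The purchase changes only Kiran's holdings, so Kiran is the only person who could newly come to control Crestway.
Kiran holds 61% of Redfern, so Kiran controls Redfern.
Neither Kiran nor any entity Kiran controls holds any voting interest in Crestway.
So before the transaction, Kiran does not control Crestway.
After the purchase, Kiran holds 8% of Basalt directly.
Kiran's side now holds 8% of Basalt, not > 40%, so Kiran still does not control Basalt.
After the transaction, neither Kiran nor any entity Kiran controls holds a voting interest in Crestway, so Kiran still does not control it.
No new person acquires control, so the clause is not triggered.

No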